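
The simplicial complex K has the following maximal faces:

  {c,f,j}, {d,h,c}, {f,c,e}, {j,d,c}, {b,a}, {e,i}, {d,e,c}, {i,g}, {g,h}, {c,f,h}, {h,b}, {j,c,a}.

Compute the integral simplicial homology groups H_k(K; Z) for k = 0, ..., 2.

H_0 = Z,  H_1 = Z^2,  H_2 = 0.

K has 10 vertices, 18 edges, 7 triangles.
rank ∂_0 = 0, rank ∂_1 = 9 ⇒ b_0 = 10 − 0 − 9 = 1; all invariant factors of ∂_1 are 1 so no torsion. So H_0 ≅ Z.
rank ∂_1 = 9, rank ∂_2 = 7 ⇒ b_1 = 18 − 9 − 7 = 2; all invariant factors of ∂_2 are 1 so no torsion. So H_1 ≅ Z^2.
rank ∂_2 = 7, rank ∂_3 = 0 ⇒ b_2 = 7 − 7 − 0 = 0. So H_2 ≅ 0.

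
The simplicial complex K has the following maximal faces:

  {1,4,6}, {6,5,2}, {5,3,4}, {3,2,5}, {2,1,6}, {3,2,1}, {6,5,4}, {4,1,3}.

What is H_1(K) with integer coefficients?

H_1 = 0.

We work with the vertex ordering 1 < 2 < 3 < 4 < 5 < 6. The simplices of K, each written with vertices in increasing order, are:

  0-simplices (6): [1], [2], [3], [4], [5], [6]
  1-simplices (12): [1,2], [1,3], [1,4], [1,6], [2,3], [2,5], [2,6], [3,4], [3,5], [4,5], [4,6], [5,6]
  2-simplices (8): [1,2,3], [1,2,6], [1,3,4], [1,4,6], [2,3,5], [2,5,6], [3,4,5], [4,5,6]

Hence C_0 ≅ Z^6, C_1 ≅ Z^12, C_2 ≅ Z^8.

The boundary map ∂_1: C_1 → C_0 maps an edge to its endpoints' difference, ∂[p,q] = q − p. For instance
  ∂[1,2] = [2] − [1].
The resulting 6×12 matrix has rank 5, and its Smith normal form has invariant factors (1,1,1,1,1).

∂_2: C_2 → C_1 acts by ∂[p,q,r] = [q,r] − [p,r] + [p,q]. For instance
  ∂[3,4,5] = [4,5] − [3,5] + [3,4],
  ∂[1,2,3] = [2,3] − [1,3] + [1,2].
The resulting 12×8 matrix has rank 7, and its Smith normal form has invariant factors (1,1,1,1,1,1,1).

From H_k ≅ ker(∂_k) / im(∂_{k+1}) we obtain:

  H_1: rank ker ∂_1 − rank ∂_2 = (12 − 5) − 7 = 0, and the invariant factors of ∂_2 are all 1, so H_1 = 0.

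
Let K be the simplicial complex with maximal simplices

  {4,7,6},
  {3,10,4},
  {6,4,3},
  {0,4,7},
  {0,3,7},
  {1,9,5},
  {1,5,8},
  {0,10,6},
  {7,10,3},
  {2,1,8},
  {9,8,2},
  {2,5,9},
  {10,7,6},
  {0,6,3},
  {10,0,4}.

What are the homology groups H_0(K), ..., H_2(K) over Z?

Fix the vertex order 0 < 1 < 2 < 3 < 4 < 5 < 6 < 7 < 8 < 9 < 10 and write every simplex with vertices in increasing order. Then dim K = 2 and the simplices of K are:

  0-simplices (11): [0], [1], [2], [3], [4], [5], [6], [7], [8], [9], [10]
  1-simplices (25): (25 of them)
  2-simplices (15): [0,3,6], [0,3,7], [0,4,7], [0,4,10], [0,6,10], [1,2,8], [1,5,8], [1,5,9], [2,5,9], [2,8,9], [3,4,6], [3,4,10], [3,7,10], [4,6,7], [6,7,10]

giving chain groups C_0 ≅ Z^11, C_1 ≅ Z^25, C_2 ≅ Z^15.

Boundary ∂_1: C_1 → C_0 is given by ∂[p,q] = [q] − [p]. For instance
  ∂[1,5] = [5] − [1].
As a 11×25 matrix over Z this has rank 9, with invariant factors (1,1,1,1,1,1,1,1,1).

Boundary ∂_2: C_2 → C_1 sends each 2-simplex [p,q,r] to [q,r] − [p,r] + [p,q]. For instance
  ∂[6,7,10] = [7,10] − [6,10] + [6,7],
  ∂[0,6,10] = [6,10] − [0,10] + [0,6].
This gives a 25×15 integer matrix of rank 15; reducing to Smith normal form yields diagonal entries (1,1,1,1,1,1,1,1,1,1,1,1,1,1,2).

Reading off H_k = ker ∂_k / im ∂_{k+1}:

  H_0: rank C_0 − rank ∂_1 = 11 − 9 = 2, and the invariant factors of ∂_1 are all 1, so H_0 ≅ Z^2.
  H_1: rank ker ∂_1 − rank ∂_2 = (25 − 9) − 15 = 1, and ∂_2 has invariant factor 2 > 1, so H_1 ≅ Z ⊕ Z/2.
  H_2: rank ker ∂_2 − rank ∂_3 = (15 − 15) − 0 = 0, and there is no ∂_3, so H_2 ≅ 0.

As a check, the Euler characteristic is 11 − 25 + 15 = 1, which agrees with 2 − 1 + 0 = 1.
(K is a triangulation of the disjoint union of the Möbius band and the real projective plane RP^2.)

H_0 = Z^2,  H_1 = Z ⊕ Z/2,  H_2 = 0.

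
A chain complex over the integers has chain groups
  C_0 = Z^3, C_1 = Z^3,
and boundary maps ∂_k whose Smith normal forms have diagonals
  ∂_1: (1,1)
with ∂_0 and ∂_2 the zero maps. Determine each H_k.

H_0: b_0 = 3 − 0 − 2 = 1; torsion from ∂_1 factors > 1: none. So H_0 = Z.
H_1: b_1 = 3 − 2 − 0 = 1; torsion from ∂_2 factors > 1: none. So H_1 = Z.

H_0 = Z,  H_1 = Z.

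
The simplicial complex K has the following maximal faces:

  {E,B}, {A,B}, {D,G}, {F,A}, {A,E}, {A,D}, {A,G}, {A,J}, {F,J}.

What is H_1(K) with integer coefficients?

We work with the vertex ordering A < B < D < E < F < G < J. The simplices of K, each written with vertices in increasing order, are:

  0-simplices (7): A, B, D, E, F, G, J
  1-simplices (9): AB, AD, AE, AF, AG, AJ, BE, DG, FJ

Hence C_0 ≅ Z^7, C_1 ≅ Z^9.

The boundary map ∂_1: C_1 → C_0 sends each edge [p,q] (with p < q) to q − p. For instance
  ∂BE = E − B.
The 7×9 boundary matrix has rank 6 and Smith normal form diag(1,1,1,1,1,1).

Reading off H_k = ker ∂_k / im ∂_{k+1}:

  H_1: rank ker ∂_1 − rank ∂_2 = (9 − 6) − 0 = 3, and there is no ∂_2, so H_1 ≅ Z^3.

H_1 ≅ Z^3.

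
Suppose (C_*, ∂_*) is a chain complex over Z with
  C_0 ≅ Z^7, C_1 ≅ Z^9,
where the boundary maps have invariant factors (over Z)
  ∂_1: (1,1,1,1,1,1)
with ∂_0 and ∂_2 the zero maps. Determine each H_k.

H_0: b_0 = 7 − 0 − 6 = 1; torsion from ∂_1 factors > 1: none. So H_0 = Z.
H_1: b_1 = 9 − 6 − 0 = 3; torsion from ∂_2 factors > 1: none. So H_1 = Z^3.

H_0 = Z,  H_1 = Z^3.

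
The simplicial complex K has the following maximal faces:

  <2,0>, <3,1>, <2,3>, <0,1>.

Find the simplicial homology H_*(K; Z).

H_0 ≅ Z,  H_1 ≅ Z.

We work with the vertex ordering 0 < 1 < 2 < 3. The simplices of K, each written with vertices in increasing order, are:

  0-simplices (4): [0], [1], [2], [3]
  1-simplices (4): [0,1], [0,2], [1,3], [2,3]

giving chain groups C_0 ≅ Z^4, C_1 ≅ Z^4.

Boundary ∂_1: C_1 → C_0 sends each edge [p,q] (with p < q) to q − p. For instance
  ∂[0,1] = [1] − [0].
As a 4×4 matrix over Z this has rank 3, with invariant factors (1,1,1).

Computing H_k = (kernel of ∂_k) / (image of ∂_{k+1}):

  H_0: rank C_0 − rank ∂_1 = 4 − 3 = 1, and the invariant factors of ∂_1 are all 1, so H_0 ≅ Z.
  H_1: rank ker ∂_1 − rank ∂_2 = (4 − 3) − 0 = 1, and there is no ∂_2, so H_1 ≅ Z.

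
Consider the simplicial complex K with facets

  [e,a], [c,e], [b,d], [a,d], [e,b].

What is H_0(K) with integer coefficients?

We work with the vertex ordering a < b < c < d < e. The simplices of K, each written with vertices in increasing order, are:

  0-simplices (5): a, b, c, d, e
  1-simplices (5): ad, ae, bd, be, ce

Hence C_0 ≅ Z^5, C_1 ≅ Z^5.

The boundary map ∂_1: C_1 → C_0 maps an edge to its endpoints' difference, ∂[p,q] = q − p.
As a 5×5 matrix over Z this has rank 4, with invariant factors (1,1,1,1).

From H_k ≅ ker(∂_k) / im(∂_{k+1}) we obtain:

  H_0: rank C_0 − rank ∂_1 = 5 − 4 = 1, and the invariant factors of ∂_1 are all 1, so H_0 ≅ Z.

H_0 ≅ Z.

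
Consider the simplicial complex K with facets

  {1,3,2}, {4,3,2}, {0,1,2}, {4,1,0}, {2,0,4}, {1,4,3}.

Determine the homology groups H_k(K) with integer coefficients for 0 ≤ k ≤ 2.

We work with the vertex ordering 0 < 1 < 2 < 3 < 4. The simplices of K, each written with vertices in increasing order, are:

  0-simplices (5): [0], [1], [2], [3], [4]
  1-simplices (9): [0,1], [0,2], [0,4], [1,2], [1,3], [1,4], [2,3], [2,4], [3,4]
  2-simplices (6): [0,1,2], [0,1,4], [0,2,4], [1,2,3], [1,3,4], [2,3,4]

Hence C_0 ≅ Z^5, C_1 ≅ Z^9, C_2 ≅ Z^6.

Boundary ∂_1: C_1 → C_0 maps an edge to its endpoints' difference, ∂[p,q] = q − p. For instance
  ∂[0,2] = [2] − [0].
The resulting 5×9 matrix has rank 4, and its Smith normal form has invariant factors (1,1,1,1).

The boundary map ∂_2: C_2 → C_1 maps a triangle to the signed sum of its edges. For instance
  ∂[1,3,4] = [3,4] − [1,4] + [1,3],
  ∂[0,1,2] = [1,2] − [0,2] + [0,1].
The resulting 9×6 matrix has rank 5, and its Smith normal form has invariant factors (1,1,1,1,1).

Now H_k = ker ∂_k / im ∂_{k+1}, so:

  H_0: rank C_0 − rank ∂_1 = 5 − 4 = 1, and the invariant factors of ∂_1 are all 1, so H_0 ≅ Z.
  H_1: rank ker ∂_1 − rank ∂_2 = (9 − 4) − 5 = 0, and the invariant factors of ∂_2 are all 1, so H_1 ≅ 0.
  H_2: rank ker ∂_2 − rank ∂_3 = (6 − 5) − 0 = 1, and there is no ∂_3, so H_2 ≅ Z.

(K is a triangulation of the 2-sphere S^2.)

H_0 ≅ Z,  H_1 = 0,  H_2 ≅ Z.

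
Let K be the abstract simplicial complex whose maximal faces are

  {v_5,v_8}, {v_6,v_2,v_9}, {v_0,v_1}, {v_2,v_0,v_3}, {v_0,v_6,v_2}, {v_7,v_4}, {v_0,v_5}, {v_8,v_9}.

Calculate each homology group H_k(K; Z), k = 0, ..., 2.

H_0 = Z^2,  H_1 = Z,  H_2 = 0.

K has 10 vertices, 12 edges, 3 triangles.
rank ∂_0 = 0, rank ∂_1 = 8 ⇒ b_0 = 10 − 0 − 8 = 2; all invariant factors of ∂_1 are 1 so no torsion. So H_0 = Z^2.
rank ∂_1 = 8, rank ∂_2 = 3 ⇒ b_1 = 12 − 8 − 3 = 1; all invariant factors of ∂_2 are 1 so no torsion. So H_1 = Z.
rank ∂_2 = 3, rank ∂_3 = 0 ⇒ b_2 = 3 − 3 − 0 = 0. So H_2 = 0.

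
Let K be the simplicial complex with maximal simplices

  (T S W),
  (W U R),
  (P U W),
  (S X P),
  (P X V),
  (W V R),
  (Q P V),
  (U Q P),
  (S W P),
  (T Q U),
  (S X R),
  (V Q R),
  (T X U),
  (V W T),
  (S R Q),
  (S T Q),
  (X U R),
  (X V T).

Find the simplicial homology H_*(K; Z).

H_0 ≅ Z,  H_1 ≅ Z^2,  H_2 ≅ Z.

We work with the vertex ordering P < Q < R < S < T < U < V < W < X. The simplices of K, each written with vertices in increasing order, are:

  0-simplices (9): P, Q, R, S, T, U, V, W, X
  1-simplices (27): PQ, PS, PU, PV, PW, PX, QR, QS, QT, QU, QV, RS, RU, RV, RW, RX, ST, SW, SX, TU, TV, TW, TX, UW, UX, VW, VX
  2-simplices (18): PQU, PQV, PSW, PSX, PUW, PVX, QRS, QRV, QST, QTU, RSX, RUW, RUX, RVW, STW, TUX, TVW, TVX

so the chain groups are C_0 ≅ Z^9, C_1 ≅ Z^27, C_2 ≅ Z^18.

The boundary map ∂_1: C_1 → C_0 maps an edge to its endpoints' difference, ∂[p,q] = q − p. For instance
  ∂PU = U − P.
The resulting 9×27 matrix has rank 8, and its Smith normal form has invariant factors (1,1,1,1,1,1,1,1).

∂_2: C_2 → C_1 acts by ∂[p,q,r] = [q,r] − [p,r] + [p,q]. For instance
  ∂QRS = RS − QS + QR,
  ∂PUW = UW − PW + PU.
This gives a 27×18 integer matrix of rank 17; reducing to Smith normal form yields diagonal entries (1,1,1,1,1,1,1,1,1,1,1,1,1,1,1,1,1).

Reading off H_k = ker ∂_k / im ∂_{k+1}:

  H_0: rank C_0 − rank ∂_1 = 9 − 8 = 1, and the invariant factors of ∂_1 are all 1, so H_0 ≅ Z.
  H_1: rank ker ∂_1 − rank ∂_2 = (27 − 8) − 17 = 2, and the invariant factors of ∂_2 are all 1, so H_1 ≅ Z^2.
  H_2: rank ker ∂_2 − rank ∂_3 = (18 − 17) − 0 = 1, and there is no ∂_3, so H_2 ≅ Z.

As a check, the Euler characteristic is 9 − 27 + 18 = 0, which agrees with 1 − 2 + 1 = 0.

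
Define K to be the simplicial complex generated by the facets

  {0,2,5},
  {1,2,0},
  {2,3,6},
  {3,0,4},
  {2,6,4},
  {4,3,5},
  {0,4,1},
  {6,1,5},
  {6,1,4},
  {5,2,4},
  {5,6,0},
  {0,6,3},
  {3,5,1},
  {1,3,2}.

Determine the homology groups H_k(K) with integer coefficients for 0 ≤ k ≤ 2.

K has 7 vertices, 21 edges, 14 triangles.
rank ∂_0 = 0, rank ∂_1 = 6 ⇒ b_0 = 7 − 0 − 6 = 1; all invariant factors of ∂_1 are 1 so no torsion. So H_0 = Z.
rank ∂_1 = 6, rank ∂_2 = 13 ⇒ b_1 = 21 − 6 − 13 = 2; all invariant factors of ∂_2 are 1 so no torsion. So H_1 = Z^2.
rank ∂_2 = 13, rank ∂_3 = 0 ⇒ b_2 = 14 − 13 − 0 = 1. So H_2 = Z.

H_0 = Z,  H_1 = Z^2,  H_2 = Z.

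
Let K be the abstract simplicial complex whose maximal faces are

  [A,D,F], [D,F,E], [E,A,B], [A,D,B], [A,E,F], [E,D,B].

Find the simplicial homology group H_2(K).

Take the total order A < B < D < E < F on the vertex set. Then K (dimension 2) consists of the simplices:

  0-simplices (5): A, B, D, E, F
  1-simplices (9): AB, AD, AE, AF, BD, BE, DE, DF, EF
  2-simplices (6): ABD, ABE, ADF, AEF, BDE, DEF

giving chain groups C_0 ≅ Z^5, C_1 ≅ Z^9, C_2 ≅ Z^6.

∂_1: C_1 → C_0 sends each edge [p,q] (with p < q) to q − p.
As a 5×9 matrix over Z this has rank 4, with invariant factors (1,1,1,1).

∂_2: C_2 → C_1 sends each 2-simplex [p,q,r] to [q,r] − [p,r] + [p,q]. For instance
  ∂AEF = EF − AF + AE,
  ∂BDE = DE − BE + BD.
The resulting 9×6 matrix has rank 5, and its Smith normal form has invariant factors (1,1,1,1,1).

Computing H_k = (kernel of ∂_k) / (image of ∂_{k+1}):

  H_2: rank ker ∂_2 − rank ∂_3 = (6 − 5) − 0 = 1, and there is no ∂_3, so H_2 ≅ Z.

(K is a triangulation of the 2-sphere S^2.)

H_2 = Z.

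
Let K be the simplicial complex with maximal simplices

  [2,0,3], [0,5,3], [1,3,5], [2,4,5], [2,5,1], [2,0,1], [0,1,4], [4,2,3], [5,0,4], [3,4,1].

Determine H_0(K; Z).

H_0 = Z.

Fix the vertex order 0 < 1 < 2 < 3 < 4 < 5 and write every simplex with vertices in increasing order. Then dim K = 2 and the simplices of K are:

  0-simplices (6): [0], [1], [2], [3], [4], [5]
  1-simplices (15): [0,1], [0,2], [0,3], [0,4], [0,5], [1,2], [1,3], [1,4], [1,5], [2,3], [2,4], [2,5], [3,4], [3,5], [4,5]
  2-simplices (10): [0,1,2], [0,1,4], [0,2,3], [0,3,5], [0,4,5], [1,2,5], [1,3,4], [1,3,5], [2,3,4], [2,4,5]

so the chain groups are C_0 ≅ Z^6, C_1 ≅ Z^15, C_2 ≅ Z^10.

The boundary map ∂_1: C_1 → C_0 is given by ∂[p,q] = [q] − [p]. For instance
  ∂[4,5] = [5] − [4].
This gives a 6×15 integer matrix of rank 5; reducing to Smith normal form yields diagonal entries (1,1,1,1,1).

∂_2: C_2 → C_1 maps a triangle to the signed sum of its edges. For instance
  ∂[0,2,3] = [2,3] − [0,3] + [0,2],
  ∂[0,3,5] = [3,5] − [0,5] + [0,3].
The resulting 15×10 matrix has rank 10, and its Smith normal form has invariant factors (1,1,1,1,1,1,1,1,1,2).

Reading off H_k = ker ∂_k / im ∂_{k+1}:

  H_0: rank C_0 − rank ∂_1 = 6 − 5 = 1, and the invariant factors of ∂_1 are all 1, so H_0 ≅ Z.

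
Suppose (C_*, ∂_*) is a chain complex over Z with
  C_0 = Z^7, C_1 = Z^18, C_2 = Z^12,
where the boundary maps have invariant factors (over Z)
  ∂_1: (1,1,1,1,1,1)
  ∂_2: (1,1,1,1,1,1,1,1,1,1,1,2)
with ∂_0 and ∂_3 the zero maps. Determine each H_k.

H_0: b_0 = 7 − 0 − 6 = 1; torsion from ∂_1 factors > 1: none. So H_0 = Z.
H_1: b_1 = 18 − 6 − 12 = 0; torsion from ∂_2 factors > 1: [2]. So H_1 = Z/2.
H_2: b_2 = 12 − 12 − 0 = 0; torsion from ∂_3 factors > 1: none. So H_2 = 0.

H_0 = Z,  H_1 = Z/2,  H_2 = 0.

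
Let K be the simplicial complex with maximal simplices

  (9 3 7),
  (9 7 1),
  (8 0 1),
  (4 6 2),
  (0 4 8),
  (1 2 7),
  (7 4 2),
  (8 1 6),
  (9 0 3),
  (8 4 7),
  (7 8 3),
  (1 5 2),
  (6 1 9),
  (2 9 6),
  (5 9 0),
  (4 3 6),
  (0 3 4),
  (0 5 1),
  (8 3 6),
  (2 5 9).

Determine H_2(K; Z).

K has 10 vertices, 30 edges, 20 triangles.
rank ∂_2 = 20, rank ∂_3 = 0 ⇒ b_2 = 20 − 20 − 0 = 0. So H_2 = 0.

H_2 = 0.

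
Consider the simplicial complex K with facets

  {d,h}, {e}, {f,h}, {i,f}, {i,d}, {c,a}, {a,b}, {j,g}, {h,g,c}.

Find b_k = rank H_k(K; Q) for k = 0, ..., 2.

K has 10 vertices, 10 edges, 1 triangle.
rank ∂_0 = 0, rank ∂_1 = 8 ⇒ b_0 = 10 − 0 − 8 = 2; all invariant factors of ∂_1 are 1 so no torsion. So H_0 = Z^2.
rank ∂_1 = 8, rank ∂_2 = 1 ⇒ b_1 = 10 − 8 − 1 = 1; all invariant factors of ∂_2 are 1 so no torsion. So H_1 = Z.
rank ∂_2 = 1, rank ∂_3 = 0 ⇒ b_2 = 1 − 1 − 0 = 0. So H_2 = 0.

b_0 = 2, b_1 = 1, b_2 = 0.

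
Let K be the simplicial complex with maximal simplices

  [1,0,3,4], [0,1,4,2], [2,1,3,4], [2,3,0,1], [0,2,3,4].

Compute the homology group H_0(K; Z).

H_0 ≅ Z.

Fix the vertex order 0 < 1 < 2 < 3 < 4 and write every simplex with vertices in increasing order. Then dim K = 3 and the simplices of K are:

  0-simplices (5): [0], [1], [2], [3], [4]
  1-simplices (10): [0,1], [0,2], [0,3], [0,4], [1,2], [1,3], [1,4], [2,3], [2,4], [3,4]
  2-simplices (10): [0,1,2], [0,1,3], [0,1,4], [0,2,3], [0,2,4], [0,3,4], [1,2,3], [1,2,4], [1,3,4], [2,3,4]
  3-simplices (5): [0,1,2,3], [0,1,2,4], [0,1,3,4], [0,2,3,4], [1,2,3,4]

Hence C_0 ≅ Z^5, C_1 ≅ Z^10, C_2 ≅ Z^10, C_3 ≅ Z^5.

∂_1: C_1 → C_0 is given by ∂[p,q] = [q] − [p]. For instance
  ∂[0,3] = [3] − [0].
As a 5×10 matrix over Z this has rank 4, with invariant factors (1,1,1,1).

∂_2: C_2 → C_1 sends each 2-simplex [p,q,r] to [q,r] − [p,r] + [p,q]. For instance
  ∂[0,1,2] = [1,2] − [0,2] + [0,1],
  ∂[1,2,4] = [2,4] − [1,4] + [1,2].
As a 10×10 matrix over Z this has rank 6, with invariant factors (1,1,1,1,1,1).

∂_3: C_3 → C_2 sends each 3-simplex σ to the alternating sum Σ_i (−1)^i (σ with its i-th vertex removed). For instance
  ∂[0,1,3,4] = [1,3,4] − [0,3,4] + [0,1,4] − [0,1,3],
  ∂[0,2,3,4] = [2,3,4] − [0,3,4] + [0,2,4] − [0,2,3].
The resulting 10×5 matrix has rank 4, and its Smith normal form has invariant factors (1,1,1,1).

Now H_k = ker ∂_k / im ∂_{k+1}, so:

  H_0: rank C_0 − rank ∂_1 = 5 − 4 = 1, and the invariant factors of ∂_1 are all 1, so H_0 = Z.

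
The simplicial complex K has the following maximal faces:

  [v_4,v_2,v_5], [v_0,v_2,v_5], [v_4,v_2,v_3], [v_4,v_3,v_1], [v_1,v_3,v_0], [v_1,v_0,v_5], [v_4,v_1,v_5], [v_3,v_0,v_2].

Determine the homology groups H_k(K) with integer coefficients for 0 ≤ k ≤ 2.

Order the vertices as v_0 < v_1 < v_2 < v_3 < v_4 < v_5. Listing each simplex with vertices in this order, K has dimension 2 with simplices:

  0-simplices (6): [v_0], [v_1], [v_2], [v_3], [v_4], [v_5]
  1-simplices (12): [v_0,v_1], [v_0,v_2], [v_0,v_3], [v_0,v_5], [v_1,v_3], [v_1,v_4], [v_1,v_5], [v_2,v_3], [v_2,v_4], [v_2,v_5], [v_3,v_4], [v_4,v_5]
  2-simplices (8): [v_0,v_1,v_3], [v_0,v_1,v_5], [v_0,v_2,v_3], [v_0,v_2,v_5], [v_1,v_3,v_4], [v_1,v_4,v_5], [v_2,v_3,v_4], [v_2,v_4,v_5]

so the chain groups are C_0 ≅ Z^6, C_1 ≅ Z^12, C_2 ≅ Z^8.

The boundary map ∂_1: C_1 → C_0 sends each edge [p,q] (with p < q) to q − p.
This gives a 6×12 integer matrix of rank 5; reducing to Smith normal form yields diagonal entries (1,1,1,1,1).

Boundary ∂_2: C_2 → C_1 maps a triangle to the signed sum of its edges. For instance
  ∂[v_0,v_2,v_3] = [v_2,v_3] − [v_0,v_3] + [v_0,v_2],
  ∂[v_0,v_2,v_5] = [v_2,v_5] − [v_0,v_5] + [v_0,v_2].
The resulting 12×8 matrix has rank 7, and its Smith normal form has invariant factors (1,1,1,1,1,1,1).

Reading off H_k = ker ∂_k / im ∂_{k+1}:

  H_0: rank C_0 − rank ∂_1 = 6 − 5 = 1, and the invariant factors of ∂_1 are all 1, so H_0 = Z.
  H_1: rank ker ∂_1 − rank ∂_2 = (12 − 5) − 7 = 0, and the invariant factors of ∂_2 are all 1, so H_1 = 0.
  H_2: rank ker ∂_2 − rank ∂_3 = (8 − 7) − 0 = 1, and there is no ∂_3, so H_2 = Z.

As a check, the Euler characteristic is 6 − 12 + 8 = 2, which agrees with 1 − 0 + 1 = 2.

H_0 ≅ Z,  H_1 = 0,  H_2 ≅ Z.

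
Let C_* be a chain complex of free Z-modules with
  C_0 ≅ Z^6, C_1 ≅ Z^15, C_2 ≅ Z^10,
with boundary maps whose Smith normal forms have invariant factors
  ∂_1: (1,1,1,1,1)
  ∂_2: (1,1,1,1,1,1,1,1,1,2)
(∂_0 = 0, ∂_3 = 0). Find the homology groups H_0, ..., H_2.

H_0 ≅ Z,  H_1 ≅ Z/2Z,  H_2 = 0.

H_0: b_0 = 6 − 0 − 5 = 1; torsion from ∂_1 factors > 1: none. So H_0 ≅ Z.
H_1: b_1 = 15 − 5 − 10 = 0; torsion from ∂_2 factors > 1: [2]. So H_1 ≅ Z/2Z.
H_2: b_2 = 10 − 10 − 0 = 0; torsion from ∂_3 factors > 1: none. So H_2 ≅ 0.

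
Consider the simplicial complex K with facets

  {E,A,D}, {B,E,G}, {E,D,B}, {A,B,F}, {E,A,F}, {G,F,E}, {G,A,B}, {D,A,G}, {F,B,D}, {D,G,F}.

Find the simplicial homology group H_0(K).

K has 6 vertices, 15 edges, 10 triangles.
rank ∂_0 = 0, rank ∂_1 = 5 ⇒ b_0 = 6 − 0 − 5 = 1; all invariant factors of ∂_1 are 1 so no torsion. So H_0 ≅ Z.

H_0 ≅ Z.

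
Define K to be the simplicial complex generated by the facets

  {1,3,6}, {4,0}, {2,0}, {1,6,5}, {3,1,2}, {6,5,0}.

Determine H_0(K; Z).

H_0 = Z.

K has 7 vertices, 11 edges, 4 triangles.
rank ∂_0 = 0, rank ∂_1 = 6 ⇒ b_0 = 7 − 0 − 6 = 1; all invariant factors of ∂_1 are 1 so no torsion. So H_0 = Z.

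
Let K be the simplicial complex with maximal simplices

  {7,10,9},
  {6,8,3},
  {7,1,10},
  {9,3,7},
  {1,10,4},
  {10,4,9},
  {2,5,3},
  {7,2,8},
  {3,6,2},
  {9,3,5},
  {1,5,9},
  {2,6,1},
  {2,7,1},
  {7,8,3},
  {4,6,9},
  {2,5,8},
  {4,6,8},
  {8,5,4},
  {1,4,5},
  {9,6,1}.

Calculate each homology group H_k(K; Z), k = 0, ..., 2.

H_0 ≅ Z,  H_1 ≅ Z × Z/2,  H_2 = 0.

K has 10 vertices, 30 edges, 20 triangles.
rank ∂_0 = 0, rank ∂_1 = 9 ⇒ b_0 = 10 − 0 − 9 = 1; all invariant factors of ∂_1 are 1 so no torsion. So H_0 = Z.
rank ∂_1 = 9, rank ∂_2 = 20 ⇒ b_1 = 30 − 9 − 20 = 1; ∂_2 has invariant factor(s) [2] giving torsion. So H_1 = Z × Z/2.
rank ∂_2 = 20, rank ∂_3 = 0 ⇒ b_2 = 20 − 20 − 0 = 0. So H_2 = 0.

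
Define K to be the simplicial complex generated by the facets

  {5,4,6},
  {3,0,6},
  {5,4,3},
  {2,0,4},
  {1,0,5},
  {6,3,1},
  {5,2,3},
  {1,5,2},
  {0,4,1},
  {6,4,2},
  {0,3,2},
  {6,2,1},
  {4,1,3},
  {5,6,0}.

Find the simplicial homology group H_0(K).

H_0 = Z.

Fix the vertex order 0 < 1 < 2 < 3 < 4 < 5 < 6 and write every simplex with vertices in increasing order. Then dim K = 2 and the simplices of K are:

  0-simplices (7): [0], [1], [2], [3], [4], [5], [6]
  1-simplices (21): [0,1], [0,2], [0,3], [0,4], [0,5], [0,6], [1,2], [1,3], [1,4], [1,5], [1,6], [2,3], [2,4], [2,5], [2,6], [3,4], [3,5], [3,6], [4,5], [4,6], [5,6]
  2-simplices (14): [0,1,4], [0,1,5], [0,2,3], [0,2,4], [0,3,6], [0,5,6], [1,2,5], [1,2,6], [1,3,4], [1,3,6], [2,3,5], [2,4,6], [3,4,5], [4,5,6]

giving chain groups C_0 ≅ Z^7, C_1 ≅ Z^21, C_2 ≅ Z^14.

∂_1: C_1 → C_0 maps an edge to its endpoints' difference, ∂[p,q] = q − p. For instance
  ∂[0,5] = [5] − [0].
The resulting 7×21 matrix has rank 6, and its Smith normal form has invariant factors (1,1,1,1,1,1).

The boundary map ∂_2: C_2 → C_1 maps a triangle to the signed sum of its edges. For instance
  ∂[0,3,6] = [3,6] − [0,6] + [0,3],
  ∂[1,2,6] = [2,6] − [1,6] + [1,2].
As a 21×14 matrix over Z this has rank 13, with invariant factors (1,1,1,1,1,1,1,1,1,1,1,1,1).

Reading off H_k = ker ∂_k / im ∂_{k+1}:

  H_0: rank C_0 − rank ∂_1 = 7 − 6 = 1, and the invariant factors of ∂_1 are all 1, so H_0 = Z.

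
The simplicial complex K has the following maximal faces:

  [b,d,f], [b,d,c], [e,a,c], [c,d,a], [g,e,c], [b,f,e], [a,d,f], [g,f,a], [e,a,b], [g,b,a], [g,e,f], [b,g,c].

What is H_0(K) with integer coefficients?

H_0 = Z.

Fix the vertex order a < b < c < d < e < f < g and write every simplex with vertices in increasing order. Then dim K = 2 and the simplices of K are:

  0-simplices (7): a, b, c, d, e, f, g
  1-simplices (18): ab, ac, ad, ae, af, ag, bc, bd, be, bf, bg, cd, ce, cg, df, ef, eg, fg
  2-simplices (12): abe, abg, acd, ace, adf, afg, bcd, bcg, bdf, bef, ceg, efg

Hence C_0 ≅ Z^7, C_1 ≅ Z^18, C_2 ≅ Z^12.

Boundary ∂_1: C_1 → C_0 sends each edge [p,q] (with p < q) to q − p. For instance
  ∂cd = d − c.
The resulting 7×18 matrix has rank 6, and its Smith normal form has invariant factors (1,1,1,1,1,1).

The boundary map ∂_2: C_2 → C_1 sends each 2-simplex [p,q,r] to [q,r] − [p,r] + [p,q]. For instance
  ∂ace = ce − ae + ac,
  ∂bdf = df − bf + bd.
This gives a 18×12 integer matrix of rank 12; reducing to Smith normal form yields diagonal entries (1,1,1,1,1,1,1,1,1,1,1,2).

From H_k ≅ ker(∂_k) / im(∂_{k+1}) we obtain:

  H_0: rank C_0 − rank ∂_1 = 7 − 6 = 1, and the invariant factors of ∂_1 are all 1, so H_0 = Z.

(K is a triangulation of the real projective plane RP^2.)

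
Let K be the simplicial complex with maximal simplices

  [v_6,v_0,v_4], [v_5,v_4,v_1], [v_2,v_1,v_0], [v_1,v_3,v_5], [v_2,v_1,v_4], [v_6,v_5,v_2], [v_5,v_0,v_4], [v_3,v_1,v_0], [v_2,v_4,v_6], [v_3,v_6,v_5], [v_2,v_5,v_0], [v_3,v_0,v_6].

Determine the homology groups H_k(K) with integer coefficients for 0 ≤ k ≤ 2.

H_0 = Z,  H_1 = Z/2Z,  H_2 = 0.

We work with the vertex ordering v_0 < v_1 < v_2 < v_3 < v_4 < v_5 < v_6. The simplices of K, each written with vertices in increasing order, are:

  0-simplices (7): [v_0], [v_1], [v_2], [v_3], [v_4], [v_5], [v_6]
  1-simplices (18): (18 of them)
  2-simplices (12): (12 of them)

Hence C_0 ≅ Z^7, C_1 ≅ Z^18, C_2 ≅ Z^12.

Boundary ∂_1: C_1 → C_0 maps an edge to its endpoints' difference, ∂[p,q] = q − p.
This gives a 7×18 integer matrix of rank 6; reducing to Smith normal form yields diagonal entries (1,1,1,1,1,1).

∂_2: C_2 → C_1 acts by ∂[p,q,r] = [q,r] − [p,r] + [p,q]. For instance
  ∂[v_0,v_4,v_5] = [v_4,v_5] − [v_0,v_5] + [v_0,v_4],
  ∂[v_0,v_3,v_6] = [v_3,v_6] − [v_0,v_6] + [v_0,v_3].
The resulting 18×12 matrix has rank 12, and its Smith normal form has invariant factors (1,1,1,1,1,1,1,1,1,1,1,2).

Computing H_k = (kernel of ∂_k) / (image of ∂_{k+1}):

  H_0: rank C_0 − rank ∂_1 = 7 − 6 = 1, and the invariant factors of ∂_1 are all 1, so H_0 ≅ Z.
  H_1: rank ker ∂_1 − rank ∂_2 = (18 − 6) − 12 = 0, and ∂_2 has invariant factor 2 > 1, so H_1 ≅ Z/2Z.
  H_2: rank ker ∂_2 − rank ∂_3 = (12 − 12) − 0 = 0, and there is no ∂_3, so H_2 ≅ 0.

(K is a triangulation of the real projective plane RP^2.)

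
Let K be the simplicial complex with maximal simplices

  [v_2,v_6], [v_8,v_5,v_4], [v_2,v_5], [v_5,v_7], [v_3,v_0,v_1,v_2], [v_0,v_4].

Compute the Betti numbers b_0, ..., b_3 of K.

Order the vertices as v_0 < v_1 < v_2 < v_3 < v_4 < v_5 < v_6 < v_7 < v_8. Listing each simplex with vertices in this order, K has dimension 3 with simplices:

  0-simplices (9): [v_0], [v_1], [v_2], [v_3], [v_4], [v_5], [v_6], [v_7], [v_8]
  1-simplices (13): [v_0,v_1], [v_0,v_2], [v_0,v_3], [v_0,v_4], [v_1,v_2], [v_1,v_3], [v_2,v_3], [v_2,v_5], [v_2,v_6], [v_4,v_5], [v_4,v_8], [v_5,v_7], [v_5,v_8]
  2-simplices (5): [v_0,v_1,v_2], [v_0,v_1,v_3], [v_0,v_2,v_3], [v_1,v_2,v_3], [v_4,v_5,v_8]
  3-simplices (1): [v_0,v_1,v_2,v_3]

Hence C_0 ≅ Z^9, C_1 ≅ Z^13, C_2 ≅ Z^5, C_3 ≅ Z^1.

Boundary ∂_1: C_1 → C_0 maps an edge to its endpoints' difference, ∂[p,q] = q − p. For instance
  ∂[v_4,v_5] = [v_5] − [v_4].
As a 9×13 matrix over Z this has rank 8, with invariant factors (1,1,1,1,1,1,1,1).

∂_2: C_2 → C_1 acts by ∂[p,q,r] = [q,r] − [p,r] + [p,q]. For instance
  ∂[v_1,v_2,v_3] = [v_2,v_3] − [v_1,v_3] + [v_1,v_2],
  ∂[v_0,v_2,v_3] = [v_2,v_3] − [v_0,v_3] + [v_0,v_2].
The resulting 13×5 matrix has rank 4, and its Smith normal form has invariant factors (1,1,1,1).

Boundary ∂_3: C_3 → C_2 sends each 3-simplex σ to the alternating sum Σ_i (−1)^i (σ with its i-th vertex removed). For instance
  ∂[v_0,v_1,v_2,v_3] = [v_1,v_2,v_3] − [v_0,v_2,v_3] + [v_0,v_1,v_3] − [v_0,v_1,v_2].
The resulting 5×1 matrix has rank 1, and its Smith normal form has invariant factors (1).

Reading off H_k = ker ∂_k / im ∂_{k+1}:

  H_0: rank C_0 − rank ∂_1 = 9 − 8 = 1, and the invariant factors of ∂_1 are all 1, so H_0 ≅ Z.
  H_1: rank ker ∂_1 − rank ∂_2 = (13 − 8) − 4 = 1, and the invariant factors of ∂_2 are all 1, so H_1 ≅ Z.
  H_2: rank ker ∂_2 − rank ∂_3 = (5 − 4) − 1 = 0, and the invariant factors of ∂_3 are all 1, so H_2 ≅ 0.
  H_3: rank ker ∂_3 − rank ∂_4 = (1 − 1) − 0 = 0, and there is no ∂_4, so H_3 ≅ 0.

As a check, the Euler characteristic is 9 − 13 + 5 − 1 = 0, which agrees with 1 − 1 + 0 − 0 = 0.

Hence the Betti numbers are b_0 = 1, b_1 = 1, b_2 = 0, b_3 = 0.

b_0 = 1, b_1 = 1, b_2 = 0, b_3 = 0.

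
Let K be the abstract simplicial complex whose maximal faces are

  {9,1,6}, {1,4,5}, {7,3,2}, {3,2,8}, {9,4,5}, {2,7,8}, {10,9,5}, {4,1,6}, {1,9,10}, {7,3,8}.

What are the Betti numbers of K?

K has 10 vertices, 18 edges, 10 triangles.
rank ∂_0 = 0, rank ∂_1 = 8 ⇒ b_0 = 10 − 0 − 8 = 2; all invariant factors of ∂_1 are 1 so no torsion. So H_0 ≅ Z^2.
rank ∂_1 = 8, rank ∂_2 = 9 ⇒ b_1 = 18 − 8 − 9 = 1; all invariant factors of ∂_2 are 1 so no torsion. So H_1 ≅ Z.
rank ∂_2 = 9, rank ∂_3 = 0 ⇒ b_2 = 10 − 9 − 0 = 1. So H_2 ≅ Z.

b_0 = 2, b_1 = 1, b_2 = 1.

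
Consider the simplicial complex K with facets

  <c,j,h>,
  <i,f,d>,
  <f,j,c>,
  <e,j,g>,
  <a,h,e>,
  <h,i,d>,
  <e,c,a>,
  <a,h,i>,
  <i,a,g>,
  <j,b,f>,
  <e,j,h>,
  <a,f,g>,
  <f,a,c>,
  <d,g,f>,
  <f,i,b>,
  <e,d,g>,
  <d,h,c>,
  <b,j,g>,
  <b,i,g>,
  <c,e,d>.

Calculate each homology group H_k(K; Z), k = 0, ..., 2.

Order the vertices as a < b < c < d < e < f < g < h < i < j. Listing each simplex with vertices in this order, K has dimension 2 with simplices:

  0-simplices (10): a, b, c, d, e, f, g, h, i, j
  1-simplices (30): ac, ae, af, ag, ah, ai, bf, bg, bi, bj, cd, ce, cf, ch, cj, de, df, dg, dh, di, eg, eh, ej, fg, fi, fj, gi, gj, hi, hj
  2-simplices (20): ace, acf, aeh, afg, agi, ahi, bfi, bfj, bgi, bgj, cde, cdh, cfj, chj, deg, dfg, dfi, dhi, egj, ehj

Hence C_0 ≅ Z^10, C_1 ≅ Z^30, C_2 ≅ Z^20.

∂_1: C_1 → C_0 sends each edge [p,q] (with p < q) to q − p. For instance
  ∂ai = i − a.
As a 10×30 matrix over Z this has rank 9, with invariant factors (1,1,1,1,1,1,1,1,1).

Boundary ∂_2: C_2 → C_1 sends each 2-simplex [p,q,r] to [q,r] − [p,r] + [p,q]. For instance
  ∂acf = cf − af + ac,
  ∂dhi = hi − di + dh.
The resulting 30×20 matrix has rank 20, and its Smith normal form has invariant factors (1,1,1,1,1,1,1,1,1,1,1,1,1,1,1,1,1,1,1,2).

Computing H_k = (kernel of ∂_k) / (image of ∂_{k+1}):

  H_0: rank C_0 − rank ∂_1 = 10 − 9 = 1, and the invariant factors of ∂_1 are all 1, so H_0 = Z.
  H_1: rank ker ∂_1 − rank ∂_2 = (30 − 9) − 20 = 1, and ∂_2 has invariant factor 2 > 1, so H_1 = Z ⊕ Z/2.
  H_2: rank ker ∂_2 − rank ∂_3 = (20 − 20) − 0 = 0, and there is no ∂_3, so H_2 = 0.

(K is a triangulation of the Klein bottle.)

H_0 = Z,  H_1 = Z ⊕ Z/2,  H_2 = 0.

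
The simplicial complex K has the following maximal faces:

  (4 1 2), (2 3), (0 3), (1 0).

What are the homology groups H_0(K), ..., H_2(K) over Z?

Take the total order 0 < 1 < 2 < 3 < 4 on the vertex set. Then K (dimension 2) consists of the simplices:

  0-simplices (5): [0], [1], [2], [3], [4]
  1-simplices (6): [0,1], [0,3], [1,2], [1,4], [2,3], [2,4]
  2-simplices (1): [1,2,4]

giving chain groups C_0 ≅ Z^5, C_1 ≅ Z^6, C_2 ≅ Z^1.

∂_1: C_1 → C_0 sends each edge [p,q] (with p < q) to q − p. For instance
  ∂[0,1] = [1] − [0].
As a 5×6 matrix over Z this has rank 4, with invariant factors (1,1,1,1).

Boundary ∂_2: C_2 → C_1 maps a triangle to the signed sum of its edges. For instance
  ∂[1,2,4] = [2,4] − [1,4] + [1,2].
As a 6×1 matrix over Z this has rank 1, with invariant factors (1).

From H_k ≅ ker(∂_k) / im(∂_{k+1}) we obtain:

  H_0: rank C_0 − rank ∂_1 = 5 − 4 = 1, and the invariant factors of ∂_1 are all 1, so H_0 ≅ Z.
  H_1: rank ker ∂_1 − rank ∂_2 = (6 − 4) − 1 = 1, and the invariant factors of ∂_2 are all 1, so H_1 ≅ Z.
  H_2: rank ker ∂_2 − rank ∂_3 = (1 − 1) − 0 = 0, and there is no ∂_3, so H_2 ≅ 0.

As a check, the Euler characteristic is 5 − 6 + 1 = 0, which agrees with 1 − 1 + 0 = 0.

H_0 = Z,  H_1 = Z,  H_2 = 0.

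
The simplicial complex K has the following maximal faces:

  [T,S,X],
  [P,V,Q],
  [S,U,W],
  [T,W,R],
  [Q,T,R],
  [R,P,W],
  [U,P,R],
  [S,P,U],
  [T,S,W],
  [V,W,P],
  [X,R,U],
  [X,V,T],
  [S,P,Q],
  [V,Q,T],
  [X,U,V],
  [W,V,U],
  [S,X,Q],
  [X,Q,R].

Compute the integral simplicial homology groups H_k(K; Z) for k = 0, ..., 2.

H_0 ≅ Z,  H_1 ≅ Z ⊕ Z/2,  H_2 = 0.

Take the total order P < Q < R < S < T < U < V < W < X on the vertex set. Then K (dimension 2) consists of the simplices:

  0-simplices (9): P, Q, R, S, T, U, V, W, X
  1-simplices (27): PQ, PR, PS, PU, PV, PW, QR, QS, QT, QV, QX, RT, RU, RW, RX, ST, SU, SW, SX, TV, TW, TX, UV, UW, UX, VW, VX
  2-simplices (18): PQS, PQV, PRU, PRW, PSU, PVW, QRT, QRX, QSX, QTV, RTW, RUX, STW, STX, SUW, TVX, UVW, UVX

so the chain groups are C_0 ≅ Z^9, C_1 ≅ Z^27, C_2 ≅ Z^18.

The boundary map ∂_1: C_1 → C_0 sends each edge [p,q] (with p < q) to q − p.
The 9×27 boundary matrix has rank 8 and Smith normal form diag(1,1,1,1,1,1,1,1).

The boundary map ∂_2: C_2 → C_1 acts by ∂[p,q,r] = [q,r] − [p,r] + [p,q]. For instance
  ∂RUX = UX − RX + RU,
  ∂RTW = TW − RW + RT.
This gives a 27×18 integer matrix of rank 18; reducing to Smith normal form yields diagonal entries (1,1,1,1,1,1,1,1,1,1,1,1,1,1,1,1,1,2).

Computing H_k = (kernel of ∂_k) / (image of ∂_{k+1}):

  H_0: rank C_0 − rank ∂_1 = 9 − 8 = 1, and the invariant factors of ∂_1 are all 1, so H_0 ≅ Z.
  H_1: rank ker ∂_1 − rank ∂_2 = (27 − 8) − 18 = 1, and ∂_2 has invariant factor 2 > 1, so H_1 ≅ Z ⊕ Z/2.
  H_2: rank ker ∂_2 − rank ∂_3 = (18 − 18) − 0 = 0, and there is no ∂_3, so H_2 ≅ 0.

As a check, the Euler characteristic is 9 − 27 + 18 = 0, which agrees with 1 − 1 + 0 = 0.
(K is a triangulation of the Klein bottle.)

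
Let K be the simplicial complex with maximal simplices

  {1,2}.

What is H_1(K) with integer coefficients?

H_1 = 0.

K has 2 vertices, 1 edge.
rank ∂_1 = 1, rank ∂_2 = 0 ⇒ b_1 = 1 − 1 − 0 = 0. So H_1 = 0.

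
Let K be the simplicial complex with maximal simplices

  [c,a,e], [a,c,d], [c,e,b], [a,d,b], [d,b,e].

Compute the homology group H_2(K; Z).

We work with the vertex ordering a < b < c < d < e. The simplices of K, each written with vertices in increasing order, are:

  0-simplices (5): a, b, c, d, e
  1-simplices (10): ab, ac, ad, ae, bc, bd, be, cd, ce, de
  2-simplices (5): abd, acd, ace, bce, bde

so the chain groups are C_0 ≅ Z^5, C_1 ≅ Z^10, C_2 ≅ Z^5.

Boundary ∂_1: C_1 → C_0 is given by ∂[p,q] = [q] − [p]. For instance
  ∂ab = b − a.
This gives a 5×10 integer matrix of rank 4; reducing to Smith normal form yields diagonal entries (1,1,1,1).

Boundary ∂_2: C_2 → C_1 sends each 2-simplex [p,q,r] to [q,r] − [p,r] + [p,q]. For instance
  ∂acd = cd − ad + ac,
  ∂ace = ce − ae + ac.
The 10×5 boundary matrix has rank 5 and Smith normal form diag(1,1,1,1,1).

Now H_k = ker ∂_k / im ∂_{k+1}, so:

  H_2: rank ker ∂_2 − rank ∂_3 = (5 − 5) − 0 = 0, and there is no ∂_3, so H_2 = 0.

(K is a triangulation of the Möbius band.)

H_2 ≅ 0.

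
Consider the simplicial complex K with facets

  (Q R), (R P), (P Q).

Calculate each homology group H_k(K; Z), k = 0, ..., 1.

Take the total order P < Q < R on the vertex set. Then K (dimension 1) consists of the simplices:

  0-simplices (3): P, Q, R
  1-simplices (3): PQ, PR, QR

Hence C_0 ≅ Z^3, C_1 ≅ Z^3.

Boundary ∂_1: C_1 → C_0 sends each edge [p,q] (with p < q) to q − p.
This gives a 3×3 integer matrix of rank 2; reducing to Smith normal form yields diagonal entries (1,1).

Computing H_k = (kernel of ∂_k) / (image of ∂_{k+1}):

  H_0: rank C_0 − rank ∂_1 = 3 − 2 = 1, and the invariant factors of ∂_1 are all 1, so H_0 ≅ Z.
  H_1: rank ker ∂_1 − rank ∂_2 = (3 − 2) − 0 = 1, and there is no ∂_2, so H_1 ≅ Z.

H_0 ≅ Z,  H_1 ≅ Z.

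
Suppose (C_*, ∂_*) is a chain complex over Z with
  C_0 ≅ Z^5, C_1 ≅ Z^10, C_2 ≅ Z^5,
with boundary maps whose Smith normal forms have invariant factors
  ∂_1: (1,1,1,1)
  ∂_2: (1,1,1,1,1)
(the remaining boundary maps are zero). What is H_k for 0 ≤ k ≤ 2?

H_0 ≅ Z,  H_1 ≅ Z,  H_2 = 0.

H_0: b_0 = 5 − 0 − 4 = 1; torsion from ∂_1 factors > 1: none. So H_0 ≅ Z.
H_1: b_1 = 10 − 4 − 5 = 1; torsion from ∂_2 factors > 1: none. So H_1 ≅ Z.
H_2: b_2 = 5 − 5 − 0 = 0; torsion from ∂_3 factors > 1: none. So H_2 ≅ 0.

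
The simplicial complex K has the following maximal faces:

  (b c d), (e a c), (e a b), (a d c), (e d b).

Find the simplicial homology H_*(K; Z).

Fix the vertex order a < b < c < d < e and write every simplex with vertices in increasing order. Then dim K = 2 and the simplices of K are:

  0-simplices (5): a, b, c, d, e
  1-simplices (10): ab, ac, ad, ae, bc, bd, be, cd, ce, de
  2-simplices (5): abe, acd, ace, bcd, bde

giving chain groups C_0 ≅ Z^5, C_1 ≅ Z^10, C_2 ≅ Z^5.

∂_1: C_1 → C_0 maps an edge to its endpoints' difference, ∂[p,q] = q − p.
This gives a 5×10 integer matrix of rank 4; reducing to Smith normal form yields diagonal entries (1,1,1,1).

Boundary ∂_2: C_2 → C_1 acts by ∂[p,q,r] = [q,r] − [p,r] + [p,q]. For instance
  ∂abe = be − ae + ab,
  ∂ace = ce − ae + ac.
As a 10×5 matrix over Z this has rank 5, with invariant factors (1,1,1,1,1).

From H_k ≅ ker(∂_k) / im(∂_{k+1}) we obtain:

  H_0: rank C_0 − rank ∂_1 = 5 − 4 = 1, and the invariant factors of ∂_1 are all 1, so H_0 = Z.
  H_1: rank ker ∂_1 − rank ∂_2 = (10 − 4) − 5 = 1, and the invariant factors of ∂_2 are all 1, so H_1 = Z.
  H_2: rank ker ∂_2 − rank ∂_3 = (5 − 5) − 0 = 0, and there is no ∂_3, so H_2 = 0.

(K is a triangulation of the Möbius band.)

H_0 = Z,  H_1 = Z,  H_2 = 0.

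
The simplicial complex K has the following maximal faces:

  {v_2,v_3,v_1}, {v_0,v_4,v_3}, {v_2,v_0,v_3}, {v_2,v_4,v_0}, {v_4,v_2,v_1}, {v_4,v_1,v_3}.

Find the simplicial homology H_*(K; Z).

Take the total order v_0 < v_1 < v_2 < v_3 < v_4 on the vertex set. Then K (dimension 2) consists of the simplices:

  0-simplices (5): [v_0], [v_1], [v_2], [v_3], [v_4]
  1-simplices (9): [v_0,v_2], [v_0,v_3], [v_0,v_4], [v_1,v_2], [v_1,v_3], [v_1,v_4], [v_2,v_3], [v_2,v_4], [v_3,v_4]
  2-simplices (6): [v_0,v_2,v_3], [v_0,v_2,v_4], [v_0,v_3,v_4], [v_1,v_2,v_3], [v_1,v_2,v_4], [v_1,v_3,v_4]

so the chain groups are C_0 ≅ Z^5, C_1 ≅ Z^9, C_2 ≅ Z^6.

∂_1: C_1 → C_0 maps an edge to its endpoints' difference, ∂[p,q] = q − p.
This gives a 5×9 integer matrix of rank 4; reducing to Smith normal form yields diagonal entries (1,1,1,1).

Boundary ∂_2: C_2 → C_1 acts by ∂[p,q,r] = [q,r] − [p,r] + [p,q]. For instance
  ∂[v_0,v_2,v_4] = [v_2,v_4] − [v_0,v_4] + [v_0,v_2],
  ∂[v_1,v_2,v_3] = [v_2,v_3] − [v_1,v_3] + [v_1,v_2].
The 9×6 boundary matrix has rank 5 and Smith normal form diag(1,1,1,1,1).

From H_k ≅ ker(∂_k) / im(∂_{k+1}) we obtain:

  H_0: rank C_0 − rank ∂_1 = 5 − 4 = 1, and the invariant factors of ∂_1 are all 1, so H_0 ≅ Z.
  H_1: rank ker ∂_1 − rank ∂_2 = (9 − 4) − 5 = 0, and the invariant factors of ∂_2 are all 1, so H_1 ≅ 0.
  H_2: rank ker ∂_2 − rank ∂_3 = (6 − 5) − 0 = 1, and there is no ∂_3, so H_2 ≅ Z.

As a check, the Euler characteristic is 5 − 9 + 6 = 2, which agrees with 1 − 0 + 1 = 2.

H_0 ≅ Z,  H_1 = 0,  H_2 ≅ Z.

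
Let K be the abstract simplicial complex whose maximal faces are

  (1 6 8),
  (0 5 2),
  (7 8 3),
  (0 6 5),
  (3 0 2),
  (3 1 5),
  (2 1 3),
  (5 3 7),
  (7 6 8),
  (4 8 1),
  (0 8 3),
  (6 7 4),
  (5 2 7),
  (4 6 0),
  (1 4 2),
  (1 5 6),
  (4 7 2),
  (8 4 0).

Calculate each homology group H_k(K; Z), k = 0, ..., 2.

H_0 = Z,  H_1 = Z ⊕ Z/2,  H_2 = 0.

We work with the vertex ordering 0 < 1 < 2 < 3 < 4 < 5 < 6 < 7 < 8. The simplices of K, each written with vertices in increasing order, are:

  0-simplices (9): [0], [1], [2], [3], [4], [5], [6], [7], [8]
  1-simplices (27): (27 of them)
  2-simplices (18): [0,2,3], [0,2,5], [0,3,8], [0,4,6], [0,4,8], [0,5,6], [1,2,3], [1,2,4], [1,3,5], [1,4,8], [1,5,6], [1,6,8], [2,4,7], [2,5,7], [3,5,7], [3,7,8], [4,6,7], [6,7,8]

Hence C_0 ≅ Z^9, C_1 ≅ Z^27, C_2 ≅ Z^18.

∂_1: C_1 → C_0 maps an edge to its endpoints' difference, ∂[p,q] = q − p. For instance
  ∂[1,2] = [2] − [1].
The resulting 9×27 matrix has rank 8, and its Smith normal form has invariant factors (1,1,1,1,1,1,1,1).

Boundary ∂_2: C_2 → C_1 acts by ∂[p,q,r] = [q,r] − [p,r] + [p,q]. For instance
  ∂[1,6,8] = [6,8] − [1,8] + [1,6],
  ∂[3,7,8] = [7,8] − [3,8] + [3,7].
This gives a 27×18 integer matrix of rank 18; reducing to Smith normal form yields diagonal entries (1,1,1,1,1,1,1,1,1,1,1,1,1,1,1,1,1,2).

Reading off H_k = ker ∂_k / im ∂_{k+1}:

  H_0: rank C_0 − rank ∂_1 = 9 − 8 = 1, and the invariant factors of ∂_1 are all 1, so H_0 = Z.
  H_1: rank ker ∂_1 − rank ∂_2 = (27 − 8) − 18 = 1, and ∂_2 has invariant factor 2 > 1, so H_1 = Z ⊕ Z/2.
  H_2: rank ker ∂_2 − rank ∂_3 = (18 − 18) − 0 = 0, and there is no ∂_3, so H_2 = 0.

(K is a triangulation of the Klein bottle.)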